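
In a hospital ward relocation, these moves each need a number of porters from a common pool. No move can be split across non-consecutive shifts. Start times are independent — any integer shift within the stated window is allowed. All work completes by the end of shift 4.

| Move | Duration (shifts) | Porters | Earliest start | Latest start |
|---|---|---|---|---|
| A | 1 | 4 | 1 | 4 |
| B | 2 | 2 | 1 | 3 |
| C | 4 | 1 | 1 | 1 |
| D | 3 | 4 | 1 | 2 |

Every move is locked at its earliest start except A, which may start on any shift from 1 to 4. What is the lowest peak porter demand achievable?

7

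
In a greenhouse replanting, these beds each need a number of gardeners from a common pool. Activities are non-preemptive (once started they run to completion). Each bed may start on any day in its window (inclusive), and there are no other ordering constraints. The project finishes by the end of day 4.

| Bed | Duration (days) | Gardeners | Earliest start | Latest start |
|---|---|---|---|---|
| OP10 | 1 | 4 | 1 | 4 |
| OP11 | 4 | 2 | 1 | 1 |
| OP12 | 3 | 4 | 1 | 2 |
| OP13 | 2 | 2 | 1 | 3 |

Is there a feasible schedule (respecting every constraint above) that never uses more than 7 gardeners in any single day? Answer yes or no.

The minimum achievable peak is 8; 7 < 8, so no feasible schedule stays within the cap.

no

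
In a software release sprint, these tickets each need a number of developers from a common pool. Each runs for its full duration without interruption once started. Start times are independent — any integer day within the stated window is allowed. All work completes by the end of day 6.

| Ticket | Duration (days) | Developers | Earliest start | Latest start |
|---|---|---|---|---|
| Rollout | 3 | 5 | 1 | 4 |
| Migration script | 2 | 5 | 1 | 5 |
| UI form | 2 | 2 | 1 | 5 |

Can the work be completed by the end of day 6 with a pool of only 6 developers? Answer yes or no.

no

The minimum achievable peak is 7; 6 < 7, so no feasible schedule stays within the cap.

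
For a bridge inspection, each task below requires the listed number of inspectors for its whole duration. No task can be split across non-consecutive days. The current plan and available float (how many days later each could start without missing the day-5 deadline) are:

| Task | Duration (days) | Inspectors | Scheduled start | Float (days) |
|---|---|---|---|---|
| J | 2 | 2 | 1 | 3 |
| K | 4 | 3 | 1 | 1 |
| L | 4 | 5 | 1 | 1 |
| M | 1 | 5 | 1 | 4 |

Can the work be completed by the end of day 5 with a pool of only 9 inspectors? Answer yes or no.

The minimum achievable peak is 10; 9 < 10, so no feasible schedule stays within the cap.

no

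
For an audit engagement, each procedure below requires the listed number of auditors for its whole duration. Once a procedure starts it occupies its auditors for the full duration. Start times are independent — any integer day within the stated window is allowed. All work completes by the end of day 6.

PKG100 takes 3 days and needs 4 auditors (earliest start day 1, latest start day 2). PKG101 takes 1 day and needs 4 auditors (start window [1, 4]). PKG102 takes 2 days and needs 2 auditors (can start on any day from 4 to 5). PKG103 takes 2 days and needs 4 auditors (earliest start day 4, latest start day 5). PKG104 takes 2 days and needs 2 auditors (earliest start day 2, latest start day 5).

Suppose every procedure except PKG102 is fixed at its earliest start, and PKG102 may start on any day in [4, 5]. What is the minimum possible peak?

PKG102@4: d1:8  d2:6  d3:6  d4:6  d5:6  d6:0 → peak 8
PKG102@5: d1:8  d2:6  d3:6  d4:4  d5:6  d6:2 → peak 8
Best is PKG102@4, peak 8.

8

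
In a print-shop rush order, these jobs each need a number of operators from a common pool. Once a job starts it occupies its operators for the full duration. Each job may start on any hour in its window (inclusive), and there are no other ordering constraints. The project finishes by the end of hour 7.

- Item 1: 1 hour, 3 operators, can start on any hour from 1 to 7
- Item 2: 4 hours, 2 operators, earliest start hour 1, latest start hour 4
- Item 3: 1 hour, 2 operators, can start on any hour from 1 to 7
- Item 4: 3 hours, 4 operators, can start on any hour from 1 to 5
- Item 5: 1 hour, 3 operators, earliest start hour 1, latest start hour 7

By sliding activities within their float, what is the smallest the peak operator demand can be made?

Early-start (Item 1@1, Item 2@1, Item 3@1, Item 4@1, Item 5@1) gives peak 14: h1:14  h2:6  h3:6  h4:2  h5:0  h6:0  h7:0.
Shift Item 3→2, Item 4→5, Item 5→3.
Schedule Item 1@1, Item 2@1, Item 3@2, Item 4@5, Item 5@3: h1:5  h2:4  h3:5  h4:2  h5:4  h6:4  h7:4 — peak 5.

5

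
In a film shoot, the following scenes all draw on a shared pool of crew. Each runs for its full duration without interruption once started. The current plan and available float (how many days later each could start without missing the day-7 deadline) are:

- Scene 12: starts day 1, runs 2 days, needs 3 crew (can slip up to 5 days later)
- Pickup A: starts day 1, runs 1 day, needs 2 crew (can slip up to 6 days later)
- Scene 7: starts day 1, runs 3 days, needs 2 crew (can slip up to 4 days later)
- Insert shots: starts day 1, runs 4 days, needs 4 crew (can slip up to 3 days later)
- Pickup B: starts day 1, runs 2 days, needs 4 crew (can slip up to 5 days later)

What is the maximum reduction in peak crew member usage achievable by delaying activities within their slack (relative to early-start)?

Early-start peak: d1:15  d2:13  d3:6  d4:4  d5:0  d6:0  d7:0 ⇒ 15.
Leveled (Scene 12@1, Pickup A@1, Scene 7@3, Insert shots@2, Pickup B@6): d1:5  d2:7  d3:6  d4:6  d5:6  d6:4  d7:4 ⇒ 7.
Reduction 15 − 7 = 8.

8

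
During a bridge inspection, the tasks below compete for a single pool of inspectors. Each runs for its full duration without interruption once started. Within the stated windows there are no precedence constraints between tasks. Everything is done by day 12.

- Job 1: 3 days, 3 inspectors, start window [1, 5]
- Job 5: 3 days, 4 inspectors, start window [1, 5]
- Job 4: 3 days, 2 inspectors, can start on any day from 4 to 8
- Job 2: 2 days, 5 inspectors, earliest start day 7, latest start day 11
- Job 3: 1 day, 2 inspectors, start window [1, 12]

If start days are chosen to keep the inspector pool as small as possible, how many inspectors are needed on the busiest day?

5

Early-start (Job 1@1, Job 5@1, Job 4@4, Job 2@7, Job 3@1) gives peak 9: d1:9  d2:7  d3:7  d4:2  d5:2  d6:2  d7:5  d8:5  d9:0  d10:0  d11:0  d12:0.
Shift Job 5→4, Job 4→7, Job 2→10.
Schedule Job 1@1, Job 5@4, Job 4@7, Job 2@10, Job 3@1: d1:5  d2:3  d3:3  d4:4  d5:4  d6:4  d7:2  d8:2  d9:2  d10:5  d11:5  d12:0 — peak 5.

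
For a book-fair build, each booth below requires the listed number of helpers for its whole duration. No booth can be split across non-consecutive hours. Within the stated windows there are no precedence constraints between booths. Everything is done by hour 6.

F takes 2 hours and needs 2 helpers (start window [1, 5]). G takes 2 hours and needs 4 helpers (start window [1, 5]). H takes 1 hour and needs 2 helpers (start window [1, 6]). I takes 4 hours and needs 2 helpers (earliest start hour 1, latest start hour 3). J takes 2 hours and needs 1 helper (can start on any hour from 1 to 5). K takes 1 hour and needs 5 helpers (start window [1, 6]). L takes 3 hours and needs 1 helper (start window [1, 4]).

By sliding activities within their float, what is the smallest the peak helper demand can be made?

6

Early-start (F@1, G@1, H@1, I@1, J@1, K@1, L@1) gives peak 17: h1:17  h2:10  h3:3  h4:2  h5:0  h6:0.
Shift G→4, I→2, K→6.
Schedule F@1, G@4, H@1, I@2, J@1, K@6, L@1: h1:6  h2:6  h3:3  h4:6  h5:6  h6:5 — peak 6.
Total helper-hours = 32 over 6 hours ⇒ peak ≥ ⌈32/6⌉ = 6, so 6 is optimal.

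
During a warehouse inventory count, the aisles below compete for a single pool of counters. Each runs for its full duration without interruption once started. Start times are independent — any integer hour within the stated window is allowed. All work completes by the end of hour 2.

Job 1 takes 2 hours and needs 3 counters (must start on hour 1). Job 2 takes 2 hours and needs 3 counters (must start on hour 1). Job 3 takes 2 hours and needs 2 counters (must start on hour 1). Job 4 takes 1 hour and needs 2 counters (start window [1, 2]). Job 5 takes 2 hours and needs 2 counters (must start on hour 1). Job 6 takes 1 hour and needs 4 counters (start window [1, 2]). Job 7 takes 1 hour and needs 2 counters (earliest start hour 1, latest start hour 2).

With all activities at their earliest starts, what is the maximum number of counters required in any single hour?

Early-start schedule: Job 1@1, Job 2@1, Job 3@1, Job 4@1, Job 5@1, Job 6@1, Job 7@1.
Load per hour: hour 1: 18, hour 2: 10.
Peak is 18.

18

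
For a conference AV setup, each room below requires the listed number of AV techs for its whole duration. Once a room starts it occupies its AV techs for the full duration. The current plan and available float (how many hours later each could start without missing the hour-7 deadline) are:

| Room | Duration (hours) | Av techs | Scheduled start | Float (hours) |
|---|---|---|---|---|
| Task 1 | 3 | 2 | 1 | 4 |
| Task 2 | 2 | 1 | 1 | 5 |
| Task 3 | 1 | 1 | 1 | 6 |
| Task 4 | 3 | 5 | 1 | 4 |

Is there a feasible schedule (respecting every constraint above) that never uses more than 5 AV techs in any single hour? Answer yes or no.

yes

Schedule Task 1@1, Task 2@1, Task 3@1, Task 4@4: h1:4  h2:3  h3:2  h4:5  h5:5  h6:5  h7:0 — peak 5 ≤ 5.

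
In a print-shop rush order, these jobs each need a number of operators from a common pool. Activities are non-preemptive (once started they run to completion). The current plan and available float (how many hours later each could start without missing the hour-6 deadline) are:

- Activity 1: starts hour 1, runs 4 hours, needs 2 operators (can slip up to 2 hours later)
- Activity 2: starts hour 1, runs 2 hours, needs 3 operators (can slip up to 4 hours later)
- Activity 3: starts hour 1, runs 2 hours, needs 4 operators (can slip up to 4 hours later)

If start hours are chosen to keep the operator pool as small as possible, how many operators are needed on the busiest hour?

5

Early-start (Activity 1@1, Activity 2@1, Activity 3@1) gives peak 9: h1:9  h2:9  h3:2  h4:2  h5:0  h6:0.
Shift Activity 3→5.
Schedule Activity 1@1, Activity 2@1, Activity 3@5: h1:5  h2:5  h3:2  h4:2  h5:4  h6:4 — peak 5.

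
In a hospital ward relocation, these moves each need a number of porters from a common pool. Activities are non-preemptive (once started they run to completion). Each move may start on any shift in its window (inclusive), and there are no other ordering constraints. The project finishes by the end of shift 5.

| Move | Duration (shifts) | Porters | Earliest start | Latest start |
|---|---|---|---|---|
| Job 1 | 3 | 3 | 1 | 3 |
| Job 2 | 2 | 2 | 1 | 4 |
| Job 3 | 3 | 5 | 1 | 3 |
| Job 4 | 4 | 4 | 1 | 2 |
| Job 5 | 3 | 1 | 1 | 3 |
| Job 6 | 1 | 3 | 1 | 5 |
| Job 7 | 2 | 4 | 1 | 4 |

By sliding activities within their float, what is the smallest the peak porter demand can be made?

13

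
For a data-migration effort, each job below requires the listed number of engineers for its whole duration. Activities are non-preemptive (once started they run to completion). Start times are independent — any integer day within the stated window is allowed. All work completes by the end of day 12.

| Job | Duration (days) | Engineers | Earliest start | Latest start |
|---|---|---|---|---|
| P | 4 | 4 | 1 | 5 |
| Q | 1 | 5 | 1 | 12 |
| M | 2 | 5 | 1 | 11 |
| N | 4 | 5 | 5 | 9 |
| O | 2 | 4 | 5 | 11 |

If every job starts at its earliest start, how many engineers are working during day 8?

5

At early start, day 8 has: N.
Demand: 5 = 5.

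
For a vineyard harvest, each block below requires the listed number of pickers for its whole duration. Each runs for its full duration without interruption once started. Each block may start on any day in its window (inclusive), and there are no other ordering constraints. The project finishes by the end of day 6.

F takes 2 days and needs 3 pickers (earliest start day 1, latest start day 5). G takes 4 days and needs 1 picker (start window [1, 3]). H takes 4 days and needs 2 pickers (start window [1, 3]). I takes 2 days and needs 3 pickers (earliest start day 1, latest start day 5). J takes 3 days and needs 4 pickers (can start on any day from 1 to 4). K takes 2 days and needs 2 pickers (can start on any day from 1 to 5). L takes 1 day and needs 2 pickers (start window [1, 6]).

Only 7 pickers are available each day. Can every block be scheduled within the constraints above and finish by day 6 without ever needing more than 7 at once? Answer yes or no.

The minimum achievable peak is 8; 7 < 8, so no feasible schedule stays within the cap.

no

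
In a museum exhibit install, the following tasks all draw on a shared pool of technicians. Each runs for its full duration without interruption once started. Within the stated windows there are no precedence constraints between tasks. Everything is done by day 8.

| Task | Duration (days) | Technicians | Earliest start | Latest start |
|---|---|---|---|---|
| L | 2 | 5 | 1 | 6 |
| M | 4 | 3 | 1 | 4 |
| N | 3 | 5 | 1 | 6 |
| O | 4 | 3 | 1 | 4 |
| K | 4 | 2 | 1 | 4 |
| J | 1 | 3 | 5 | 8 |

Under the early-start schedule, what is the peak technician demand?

Early-start schedule: L@1, M@1, N@1, O@1, K@1, J@5.
Load per day: day 1: 18, day 2: 18, day 3: 13, day 4: 8, day 5: 3, day 6: 0, day 7: 0, day 8: 0.
Peak is 18.

18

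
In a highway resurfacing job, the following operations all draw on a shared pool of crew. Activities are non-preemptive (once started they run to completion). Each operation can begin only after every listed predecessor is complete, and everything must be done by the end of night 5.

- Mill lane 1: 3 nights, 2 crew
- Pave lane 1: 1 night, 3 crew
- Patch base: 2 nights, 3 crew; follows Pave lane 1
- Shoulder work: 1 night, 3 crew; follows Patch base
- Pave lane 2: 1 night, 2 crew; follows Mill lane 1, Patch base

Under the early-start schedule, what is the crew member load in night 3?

5

At early start, night 3 has: Mill lane 1, Patch base.
Demand: 2 + 3 = 5.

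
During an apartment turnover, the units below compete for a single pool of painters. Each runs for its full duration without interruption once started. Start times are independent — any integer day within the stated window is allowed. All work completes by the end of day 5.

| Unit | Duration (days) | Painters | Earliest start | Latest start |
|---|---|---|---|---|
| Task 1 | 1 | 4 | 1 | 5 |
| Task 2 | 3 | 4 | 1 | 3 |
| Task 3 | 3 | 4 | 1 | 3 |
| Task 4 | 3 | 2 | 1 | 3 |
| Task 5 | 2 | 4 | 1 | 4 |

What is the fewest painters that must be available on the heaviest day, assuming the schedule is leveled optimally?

10

Early-start (Task 1@1, Task 2@1, Task 3@1, Task 4@1, Task 5@1) gives peak 18: d1:18  d2:14  d3:10  d4:0  d5:0.
Shift Task 3→2, Task 5→4.
Schedule Task 1@1, Task 2@1, Task 3@2, Task 4@1, Task 5@4: d1:10  d2:10  d3:10  d4:8  d5:4 — peak 10.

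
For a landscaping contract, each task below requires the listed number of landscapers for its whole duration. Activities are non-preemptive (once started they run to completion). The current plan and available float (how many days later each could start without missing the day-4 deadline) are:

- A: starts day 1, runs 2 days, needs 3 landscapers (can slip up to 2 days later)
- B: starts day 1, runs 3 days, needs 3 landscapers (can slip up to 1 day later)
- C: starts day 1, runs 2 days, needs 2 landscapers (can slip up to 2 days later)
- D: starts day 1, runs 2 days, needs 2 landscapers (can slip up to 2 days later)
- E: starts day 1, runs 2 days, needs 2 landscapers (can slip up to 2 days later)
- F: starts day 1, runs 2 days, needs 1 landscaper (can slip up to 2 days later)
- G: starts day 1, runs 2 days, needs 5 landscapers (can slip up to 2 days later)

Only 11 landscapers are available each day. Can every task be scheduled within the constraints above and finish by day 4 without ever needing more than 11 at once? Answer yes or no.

yes

Schedule A@1, B@1, C@1, D@1, E@3, F@1, G@3: d1:11  d2:11  d3:10  d4:7 — peak 11 ≤ 11.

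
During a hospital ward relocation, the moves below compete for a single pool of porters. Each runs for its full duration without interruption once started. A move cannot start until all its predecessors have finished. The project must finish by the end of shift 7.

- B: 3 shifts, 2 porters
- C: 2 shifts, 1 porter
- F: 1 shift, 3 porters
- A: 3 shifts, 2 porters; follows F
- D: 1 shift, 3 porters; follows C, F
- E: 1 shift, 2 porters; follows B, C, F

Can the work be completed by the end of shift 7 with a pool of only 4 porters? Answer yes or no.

yes

Schedule B@2, C@1, F@1, A@3, D@6, E@5: s1:4  s2:3  s3:4  s4:4  s5:4  s6:3  s7:0 — peak 4 ≤ 4.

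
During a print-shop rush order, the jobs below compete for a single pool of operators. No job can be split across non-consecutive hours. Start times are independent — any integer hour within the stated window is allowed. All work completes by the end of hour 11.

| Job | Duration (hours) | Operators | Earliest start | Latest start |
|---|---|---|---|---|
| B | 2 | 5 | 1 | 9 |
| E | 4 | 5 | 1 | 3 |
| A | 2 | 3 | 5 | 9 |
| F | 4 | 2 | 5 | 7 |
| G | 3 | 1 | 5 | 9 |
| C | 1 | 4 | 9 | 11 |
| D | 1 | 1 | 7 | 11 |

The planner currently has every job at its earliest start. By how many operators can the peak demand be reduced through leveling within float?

5

Early-start peak: h1:10  h2:10  h3:5  h4:5  h5:6  h6:6  h7:4  h8:2  h9:4  h10:0  h11:0 ⇒ 10.
Leveled (B@1, E@3, A@7, F@7, G@9, C@11, D@9): h1:5  h2:5  h3:5  h4:5  h5:5  h6:5  h7:5  h8:5  h9:4  h10:3  h11:5 ⇒ 5.
Reduction 10 − 5 = 5.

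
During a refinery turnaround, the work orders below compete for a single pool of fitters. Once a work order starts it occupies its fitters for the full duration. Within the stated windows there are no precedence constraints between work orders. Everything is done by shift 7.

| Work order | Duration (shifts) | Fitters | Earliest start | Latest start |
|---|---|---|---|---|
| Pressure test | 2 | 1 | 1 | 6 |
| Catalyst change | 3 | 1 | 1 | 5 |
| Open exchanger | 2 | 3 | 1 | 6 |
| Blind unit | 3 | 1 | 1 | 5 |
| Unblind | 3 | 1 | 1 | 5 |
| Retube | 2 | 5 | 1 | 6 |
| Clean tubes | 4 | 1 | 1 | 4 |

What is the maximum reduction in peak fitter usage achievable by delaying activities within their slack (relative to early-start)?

8

Early-start peak: s1:13  s2:13  s3:4  s4:1  s5:0  s6:0  s7:0 ⇒ 13.
Leveled (Pressure test@1, Catalyst change@1, Open exchanger@4, Blind unit@1, Unblind@1, Retube@6, Clean tubes@1): s1:5  s2:5  s3:4  s4:4  s5:3  s6:5  s7:5 ⇒ 5.
Reduction 13 − 5 = 8.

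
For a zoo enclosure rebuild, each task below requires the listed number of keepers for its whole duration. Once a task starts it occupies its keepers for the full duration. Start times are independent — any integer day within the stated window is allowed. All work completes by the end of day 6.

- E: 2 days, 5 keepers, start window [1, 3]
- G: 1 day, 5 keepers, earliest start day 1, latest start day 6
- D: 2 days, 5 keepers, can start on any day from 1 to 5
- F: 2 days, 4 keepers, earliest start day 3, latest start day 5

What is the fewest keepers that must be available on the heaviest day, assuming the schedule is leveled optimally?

9

Early-start (E@1, G@1, D@1, F@3) gives peak 15: d1:15  d2:10  d3:4  d4:4  d5:0  d6:0.
Shift G→3, D→4.
Schedule E@1, G@3, D@4, F@3: d1:5  d2:5  d3:9  d4:9  d5:5  d6:0 — peak 9.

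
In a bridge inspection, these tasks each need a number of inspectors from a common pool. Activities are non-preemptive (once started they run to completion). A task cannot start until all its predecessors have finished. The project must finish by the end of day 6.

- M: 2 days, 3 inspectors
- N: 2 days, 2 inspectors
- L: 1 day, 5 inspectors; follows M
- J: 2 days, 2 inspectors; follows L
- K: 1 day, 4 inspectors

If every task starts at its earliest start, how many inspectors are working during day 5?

2

At early start, day 5 has: J.
Demand: 2 = 2.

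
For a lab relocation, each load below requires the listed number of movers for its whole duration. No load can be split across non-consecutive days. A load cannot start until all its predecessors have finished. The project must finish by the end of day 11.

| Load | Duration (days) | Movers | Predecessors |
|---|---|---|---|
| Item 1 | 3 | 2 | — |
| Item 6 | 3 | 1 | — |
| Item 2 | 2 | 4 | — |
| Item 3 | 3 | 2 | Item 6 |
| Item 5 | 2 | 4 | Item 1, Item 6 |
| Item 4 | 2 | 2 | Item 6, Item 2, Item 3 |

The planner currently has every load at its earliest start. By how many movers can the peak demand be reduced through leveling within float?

2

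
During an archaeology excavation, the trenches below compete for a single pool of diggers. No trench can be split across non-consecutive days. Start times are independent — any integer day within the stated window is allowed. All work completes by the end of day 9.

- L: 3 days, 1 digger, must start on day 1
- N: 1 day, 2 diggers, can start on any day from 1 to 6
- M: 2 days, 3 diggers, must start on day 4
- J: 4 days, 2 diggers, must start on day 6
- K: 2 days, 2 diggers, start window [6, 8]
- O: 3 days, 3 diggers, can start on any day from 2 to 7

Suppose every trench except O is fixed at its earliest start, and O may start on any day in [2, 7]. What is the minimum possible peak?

O@2: d1:3  d2:4  d3:4  d4:6  d5:3  d6:4  d7:4  d8:2  d9:2 → peak 6
O@3: d1:3  d2:1  d3:4  d4:6  d5:6  d6:4  d7:4  d8:2  d9:2 → peak 6
O@4: d1:3  d2:1  d3:1  d4:6  d5:6  d6:7  d7:4  d8:2  d9:2 → peak 7
O@5: d1:3  d2:1  d3:1  d4:3  d5:6  d6:7  d7:7  d8:2  d9:2 → peak 7
O@6: d1:3  d2:1  d3:1  d4:3  d5:3  d6:7  d7:7  d8:5  d9:2 → peak 7
O@7: d1:3  d2:1  d3:1  d4:3  d5:3  d6:4  d7:7  d8:5  d9:5 → peak 7
Best is O@2, peak 6.

6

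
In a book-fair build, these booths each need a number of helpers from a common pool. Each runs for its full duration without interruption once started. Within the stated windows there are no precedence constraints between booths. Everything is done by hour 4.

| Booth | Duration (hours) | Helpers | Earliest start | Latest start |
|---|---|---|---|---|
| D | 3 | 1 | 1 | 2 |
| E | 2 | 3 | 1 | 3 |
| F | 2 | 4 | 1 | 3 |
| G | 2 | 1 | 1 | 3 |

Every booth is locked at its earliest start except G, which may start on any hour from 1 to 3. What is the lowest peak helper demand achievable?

G@1: h1:9  h2:9  h3:1  h4:0 → peak 9
G@2: h1:8  h2:9  h3:2  h4:0 → peak 9
G@3: h1:8  h2:8  h3:2  h4:1 → peak 8
Best is G@3, peak 8.

8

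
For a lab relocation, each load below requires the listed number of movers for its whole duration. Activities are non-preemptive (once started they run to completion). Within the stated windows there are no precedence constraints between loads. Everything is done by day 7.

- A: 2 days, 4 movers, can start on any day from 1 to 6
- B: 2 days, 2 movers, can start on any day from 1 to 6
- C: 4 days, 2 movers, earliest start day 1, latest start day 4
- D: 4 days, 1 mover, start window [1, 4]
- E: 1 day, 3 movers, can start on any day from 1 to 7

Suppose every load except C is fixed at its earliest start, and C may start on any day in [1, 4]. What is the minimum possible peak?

10

C@1: d1:12  d2:9  d3:3  d4:3  d5:0  d6:0  d7:0 → peak 12
C@2: d1:10  d2:9  d3:3  d4:3  d5:2  d6:0  d7:0 → peak 10
C@3: d1:10  d2:7  d3:3  d4:3  d5:2  d6:2  d7:0 → peak 10
C@4: d1:10  d2:7  d3:1  d4:3  d5:2  d6:2  d7:2 → peak 10
Best is C@2, peak 10.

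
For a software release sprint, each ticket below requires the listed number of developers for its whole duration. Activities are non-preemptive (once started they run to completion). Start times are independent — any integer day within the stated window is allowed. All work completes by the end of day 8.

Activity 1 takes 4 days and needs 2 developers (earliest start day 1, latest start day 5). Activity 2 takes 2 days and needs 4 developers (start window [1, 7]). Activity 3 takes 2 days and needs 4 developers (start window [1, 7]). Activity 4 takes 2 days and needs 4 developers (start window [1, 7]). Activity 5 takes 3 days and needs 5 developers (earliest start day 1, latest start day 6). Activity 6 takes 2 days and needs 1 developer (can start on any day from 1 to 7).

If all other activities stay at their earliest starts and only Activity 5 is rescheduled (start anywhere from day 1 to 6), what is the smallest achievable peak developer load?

Activity 5@1: d1:20  d2:20  d3:7  d4:2  d5:0  d6:0  d7:0  d8:0 → peak 20
Activity 5@2: d1:15  d2:20  d3:7  d4:7  d5:0  d6:0  d7:0  d8:0 → peak 20
Activity 5@3: d1:15  d2:15  d3:7  d4:7  d5:5  d6:0  d7:0  d8:0 → peak 15
Activity 5@4: d1:15  d2:15  d3:2  d4:7  d5:5  d6:5  d7:0  d8:0 → peak 15
Activity 5@5: d1:15  d2:15  d3:2  d4:2  d5:5  d6:5  d7:5  d8:0 → peak 15
Activity 5@6: d1:15  d2:15  d3:2  d4:2  d5:0  d6:5  d7:5  d8:5 → peak 15
Best is Activity 5@3, peak 15.

15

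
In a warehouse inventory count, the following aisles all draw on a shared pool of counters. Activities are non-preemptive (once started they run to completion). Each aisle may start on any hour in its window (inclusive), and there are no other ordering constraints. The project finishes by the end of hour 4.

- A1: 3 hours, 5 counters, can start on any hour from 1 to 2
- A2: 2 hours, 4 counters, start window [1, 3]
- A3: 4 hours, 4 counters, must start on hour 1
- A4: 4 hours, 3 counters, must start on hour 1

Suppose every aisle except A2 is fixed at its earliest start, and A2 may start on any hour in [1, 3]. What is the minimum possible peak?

16

A2@1: h1:16  h2:16  h3:12  h4:7 → peak 16
A2@2: h1:12  h2:16  h3:16  h4:7 → peak 16
A2@3: h1:12  h2:12  h3:16  h4:11 → peak 16
Best is A2@1, peak 16.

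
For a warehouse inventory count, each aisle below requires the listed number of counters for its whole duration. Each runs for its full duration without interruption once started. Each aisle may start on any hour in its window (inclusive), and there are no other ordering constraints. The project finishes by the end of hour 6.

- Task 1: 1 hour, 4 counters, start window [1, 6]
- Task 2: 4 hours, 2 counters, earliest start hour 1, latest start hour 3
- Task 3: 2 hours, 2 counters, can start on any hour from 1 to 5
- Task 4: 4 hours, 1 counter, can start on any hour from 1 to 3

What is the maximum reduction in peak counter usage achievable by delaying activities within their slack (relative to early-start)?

4

Early-start peak: h1:9  h2:5  h3:3  h4:3  h5:0  h6:0 ⇒ 9.
Leveled (Task 1@1, Task 2@2, Task 3@2, Task 4@1): h1:5  h2:5  h3:5  h4:3  h5:2  h6:0 ⇒ 5.
Reduction 9 − 5 = 4.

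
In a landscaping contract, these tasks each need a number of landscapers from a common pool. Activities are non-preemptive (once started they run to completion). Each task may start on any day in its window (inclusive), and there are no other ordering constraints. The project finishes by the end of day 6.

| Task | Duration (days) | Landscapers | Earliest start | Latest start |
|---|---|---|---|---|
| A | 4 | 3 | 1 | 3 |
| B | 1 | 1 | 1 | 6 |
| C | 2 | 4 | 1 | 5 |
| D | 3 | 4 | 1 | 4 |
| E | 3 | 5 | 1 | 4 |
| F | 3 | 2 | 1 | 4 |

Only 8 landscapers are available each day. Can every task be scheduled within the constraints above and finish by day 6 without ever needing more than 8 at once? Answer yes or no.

no

Total landscaper-days = 54; over 6 days the average is 54/6 > 8, so some day must exceed 8.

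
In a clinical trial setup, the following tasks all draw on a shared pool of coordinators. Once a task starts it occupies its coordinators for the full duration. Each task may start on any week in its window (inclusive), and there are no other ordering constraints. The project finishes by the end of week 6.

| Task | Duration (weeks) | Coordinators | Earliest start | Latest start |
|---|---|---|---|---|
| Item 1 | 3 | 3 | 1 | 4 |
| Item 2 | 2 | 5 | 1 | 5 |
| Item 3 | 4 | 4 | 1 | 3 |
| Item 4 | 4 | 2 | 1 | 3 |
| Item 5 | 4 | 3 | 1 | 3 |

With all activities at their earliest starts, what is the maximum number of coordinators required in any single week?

Early-start schedule: Item 1@1, Item 2@1, Item 3@1, Item 4@1, Item 5@1.
Load per week: week 1: 17, week 2: 17, week 3: 12, week 4: 9, week 5: 0, week 6: 0.
Peak is 17.

17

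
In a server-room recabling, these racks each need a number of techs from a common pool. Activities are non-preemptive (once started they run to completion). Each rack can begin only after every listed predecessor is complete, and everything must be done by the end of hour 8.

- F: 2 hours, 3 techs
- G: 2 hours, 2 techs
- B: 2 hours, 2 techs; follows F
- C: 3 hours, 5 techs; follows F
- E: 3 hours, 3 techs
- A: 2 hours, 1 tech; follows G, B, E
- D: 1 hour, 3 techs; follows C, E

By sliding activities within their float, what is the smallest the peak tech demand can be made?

Early-start (F@1, G@1, B@3, C@3, E@1, A@5, D@6) gives peak 10: h1:8  h2:8  h3:10  h4:7  h5:6  h6:4  h7:0  h8:0.
Shift G→3, C→5, D→8.
Schedule F@1, G@3, B@3, C@5, E@1, A@5, D@8: h1:6  h2:6  h3:7  h4:4  h5:6  h6:6  h7:5  h8:3 — peak 7.

7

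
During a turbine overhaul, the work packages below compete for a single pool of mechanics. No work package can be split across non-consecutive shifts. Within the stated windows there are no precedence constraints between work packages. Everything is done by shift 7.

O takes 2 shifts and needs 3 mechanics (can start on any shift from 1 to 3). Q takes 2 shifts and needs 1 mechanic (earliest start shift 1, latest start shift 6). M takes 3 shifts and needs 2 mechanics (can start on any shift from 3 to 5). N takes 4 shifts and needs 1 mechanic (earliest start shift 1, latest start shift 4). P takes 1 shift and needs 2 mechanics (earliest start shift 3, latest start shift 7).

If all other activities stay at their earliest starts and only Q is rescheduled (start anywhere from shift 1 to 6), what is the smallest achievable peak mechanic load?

Q@1: s1:5  s2:5  s3:5  s4:3  s5:2  s6:0  s7:0 → peak 5
Q@2: s1:4  s2:5  s3:6  s4:3  s5:2  s6:0  s7:0 → peak 6
Q@3: s1:4  s2:4  s3:6  s4:4  s5:2  s6:0  s7:0 → peak 6
Q@4: s1:4  s2:4  s3:5  s4:4  s5:3  s6:0  s7:0 → peak 5
Q@5: s1:4  s2:4  s3:5  s4:3  s5:3  s6:1  s7:0 → peak 5
Q@6: s1:4  s2:4  s3:5  s4:3  s5:2  s6:1  s7:1 → peak 5
Best is Q@1, peak 5.

5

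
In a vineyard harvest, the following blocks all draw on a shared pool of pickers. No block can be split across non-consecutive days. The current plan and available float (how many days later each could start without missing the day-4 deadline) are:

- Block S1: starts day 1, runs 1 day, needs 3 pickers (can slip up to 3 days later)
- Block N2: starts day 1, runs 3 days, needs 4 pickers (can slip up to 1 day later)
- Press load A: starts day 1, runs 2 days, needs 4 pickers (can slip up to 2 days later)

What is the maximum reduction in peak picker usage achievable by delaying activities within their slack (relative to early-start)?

Early-start peak: d1:11  d2:8  d3:4  d4:0 ⇒ 11.
Leveled (Block S1@1, Block N2@1, Press load A@2): d1:7  d2:8  d3:8  d4:0 ⇒ 8.
Reduction 11 − 8 = 3.

3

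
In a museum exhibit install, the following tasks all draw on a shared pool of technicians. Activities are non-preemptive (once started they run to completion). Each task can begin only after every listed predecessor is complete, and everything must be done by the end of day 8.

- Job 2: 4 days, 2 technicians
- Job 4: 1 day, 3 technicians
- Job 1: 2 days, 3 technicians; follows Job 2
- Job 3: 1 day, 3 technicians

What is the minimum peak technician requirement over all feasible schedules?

Early-start (Job 2@1, Job 4@1, Job 1@5, Job 3@1) gives peak 8: d1:8  d2:2  d3:2  d4:2  d5:3  d6:3  d7:0  d8:0.
Shift Job 4→5, Job 1→6, Job 3→8.
Schedule Job 2@1, Job 4@5, Job 1@6, Job 3@8: d1:2  d2:2  d3:2  d4:2  d5:3  d6:3  d7:3  d8:3 — peak 3.
Total technician-days = 20 over 8 days ⇒ peak ≥ ⌈20/8⌉ = 3, so 3 is optimal.

3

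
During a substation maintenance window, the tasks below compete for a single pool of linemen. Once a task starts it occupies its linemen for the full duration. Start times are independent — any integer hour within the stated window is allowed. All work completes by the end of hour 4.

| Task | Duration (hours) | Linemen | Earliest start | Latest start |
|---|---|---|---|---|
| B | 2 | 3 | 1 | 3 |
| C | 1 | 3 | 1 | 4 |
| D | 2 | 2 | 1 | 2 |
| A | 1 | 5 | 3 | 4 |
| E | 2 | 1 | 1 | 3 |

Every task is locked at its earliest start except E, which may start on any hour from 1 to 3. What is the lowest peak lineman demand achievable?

8

E@1: h1:9  h2:6  h3:5  h4:0 → peak 9
E@2: h1:8  h2:6  h3:6  h4:0 → peak 8
E@3: h1:8  h2:5  h3:6  h4:1 → peak 8
Best is E@2, peak 8.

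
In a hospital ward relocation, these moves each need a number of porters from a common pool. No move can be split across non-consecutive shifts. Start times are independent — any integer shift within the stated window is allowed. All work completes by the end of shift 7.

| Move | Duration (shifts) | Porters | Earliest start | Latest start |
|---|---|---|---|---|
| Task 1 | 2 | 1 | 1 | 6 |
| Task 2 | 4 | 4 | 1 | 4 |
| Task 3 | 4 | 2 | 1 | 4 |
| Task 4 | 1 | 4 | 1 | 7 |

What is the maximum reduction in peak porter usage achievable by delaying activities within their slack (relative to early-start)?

5

Early-start peak: s1:11  s2:7  s3:6  s4:6  s5:0  s6:0  s7:0 ⇒ 11.
Leveled (Task 1@1, Task 2@1, Task 3@3, Task 4@5): s1:5  s2:5  s3:6  s4:6  s5:6  s6:2  s7:0 ⇒ 6.
Reduction 11 − 6 = 5.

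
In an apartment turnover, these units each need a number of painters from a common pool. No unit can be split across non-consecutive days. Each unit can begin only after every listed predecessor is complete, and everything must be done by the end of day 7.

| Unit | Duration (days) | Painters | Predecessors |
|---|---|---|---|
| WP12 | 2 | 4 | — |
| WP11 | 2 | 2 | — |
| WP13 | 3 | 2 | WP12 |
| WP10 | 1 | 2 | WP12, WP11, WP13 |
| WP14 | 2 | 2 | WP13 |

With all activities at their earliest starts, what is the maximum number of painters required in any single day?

6

Early-start schedule: WP12@1, WP11@1, WP13@3, WP10@6, WP14@6.
Load per day: day 1: 6, day 2: 6, day 3: 2, day 4: 2, day 5: 2, day 6: 4, day 7: 2.
Peak is 6.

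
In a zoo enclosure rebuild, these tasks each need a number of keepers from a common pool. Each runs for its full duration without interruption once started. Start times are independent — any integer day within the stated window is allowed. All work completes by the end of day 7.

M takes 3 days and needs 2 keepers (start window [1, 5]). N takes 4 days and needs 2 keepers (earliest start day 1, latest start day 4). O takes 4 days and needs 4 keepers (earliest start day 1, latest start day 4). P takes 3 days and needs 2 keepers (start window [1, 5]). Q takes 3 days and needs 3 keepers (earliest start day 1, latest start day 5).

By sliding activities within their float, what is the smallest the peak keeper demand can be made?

Early-start (M@1, N@1, O@1, P@1, Q@1) gives peak 13: d1:13  d2:13  d3:13  d4:6  d5:0  d6:0  d7:0.
Shift O→4, Q→5.
Schedule M@1, N@1, O@4, P@1, Q@5: d1:6  d2:6  d3:6  d4:6  d5:7  d6:7  d7:7 — peak 7.
Total keeper-days = 45 over 7 days ⇒ peak ≥ ⌈45/7⌉ = 7, so 7 is optimal.

7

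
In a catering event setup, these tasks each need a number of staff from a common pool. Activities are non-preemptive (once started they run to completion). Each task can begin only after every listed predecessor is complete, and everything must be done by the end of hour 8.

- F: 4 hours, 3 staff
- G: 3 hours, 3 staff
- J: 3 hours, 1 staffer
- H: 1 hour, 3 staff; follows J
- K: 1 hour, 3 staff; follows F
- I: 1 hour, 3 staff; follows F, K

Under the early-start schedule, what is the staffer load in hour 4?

At early start, hour 4 has: F, H.
Demand: 3 + 3 = 6.

6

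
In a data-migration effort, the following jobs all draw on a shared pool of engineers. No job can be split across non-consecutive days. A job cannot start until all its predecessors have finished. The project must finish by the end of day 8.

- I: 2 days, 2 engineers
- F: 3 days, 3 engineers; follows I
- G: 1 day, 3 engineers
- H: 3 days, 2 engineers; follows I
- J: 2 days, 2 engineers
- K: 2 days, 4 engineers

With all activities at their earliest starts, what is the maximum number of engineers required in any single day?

11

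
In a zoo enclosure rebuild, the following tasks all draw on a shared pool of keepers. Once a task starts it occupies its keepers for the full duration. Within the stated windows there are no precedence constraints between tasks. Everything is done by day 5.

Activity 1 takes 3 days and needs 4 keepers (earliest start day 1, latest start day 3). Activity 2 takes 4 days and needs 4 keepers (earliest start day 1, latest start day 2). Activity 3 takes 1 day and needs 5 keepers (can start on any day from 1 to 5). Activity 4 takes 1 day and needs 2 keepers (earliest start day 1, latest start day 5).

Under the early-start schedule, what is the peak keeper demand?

Early-start schedule: Activity 1@1, Activity 2@1, Activity 3@1, Activity 4@1.
Load per day: day 1: 15, day 2: 8, day 3: 8, day 4: 4, day 5: 0.
Peak is 15.

15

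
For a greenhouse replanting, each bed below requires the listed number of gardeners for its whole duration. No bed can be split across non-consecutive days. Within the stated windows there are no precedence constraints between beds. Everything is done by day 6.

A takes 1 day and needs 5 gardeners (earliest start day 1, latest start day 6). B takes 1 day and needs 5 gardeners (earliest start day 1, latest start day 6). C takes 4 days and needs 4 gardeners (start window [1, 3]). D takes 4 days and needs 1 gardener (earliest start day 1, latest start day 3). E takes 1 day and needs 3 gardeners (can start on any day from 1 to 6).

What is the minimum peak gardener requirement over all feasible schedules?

7

Early-start (A@1, B@1, C@1, D@1, E@1) gives peak 18: d1:18  d2:5  d3:5  d4:5  d5:0  d6:0.
Shift B→2, C→3, E→5.
Schedule A@1, B@2, C@3, D@1, E@5: d1:6  d2:6  d3:5  d4:5  d5:7  d6:4 — peak 7.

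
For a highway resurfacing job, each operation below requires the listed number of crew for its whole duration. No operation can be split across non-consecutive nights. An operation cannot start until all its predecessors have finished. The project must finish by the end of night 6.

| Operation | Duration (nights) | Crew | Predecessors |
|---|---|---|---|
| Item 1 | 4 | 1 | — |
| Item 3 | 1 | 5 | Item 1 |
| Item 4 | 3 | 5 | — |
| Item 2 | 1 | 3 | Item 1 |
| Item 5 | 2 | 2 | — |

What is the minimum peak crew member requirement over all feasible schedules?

6

Early-start (Item 1@1, Item 3@5, Item 4@1, Item 2@5, Item 5@1) gives peak 8: n1:8  n2:8  n3:6  n4:1  n5:8  n6:0.
Shift Item 3→6, Item 5→4.
Schedule Item 1@1, Item 3@6, Item 4@1, Item 2@5, Item 5@4: n1:6  n2:6  n3:6  n4:3  n5:5  n6:5 — peak 6.
Total crew member-nights = 31 over 6 nights ⇒ peak ≥ ⌈31/6⌉ = 6, so 6 is optimal.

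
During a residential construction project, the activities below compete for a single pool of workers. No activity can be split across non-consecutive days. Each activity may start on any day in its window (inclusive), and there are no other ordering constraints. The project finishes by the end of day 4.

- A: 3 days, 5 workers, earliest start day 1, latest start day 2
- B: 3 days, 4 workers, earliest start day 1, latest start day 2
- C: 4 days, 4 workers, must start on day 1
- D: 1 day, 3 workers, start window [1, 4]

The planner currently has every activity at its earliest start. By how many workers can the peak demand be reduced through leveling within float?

Early-start peak: d1:16  d2:13  d3:13  d4:4 ⇒ 16.
Leveled (A@1, B@1, C@1, D@4): d1:13  d2:13  d3:13  d4:7 ⇒ 13.
Reduction 16 − 13 = 3.

3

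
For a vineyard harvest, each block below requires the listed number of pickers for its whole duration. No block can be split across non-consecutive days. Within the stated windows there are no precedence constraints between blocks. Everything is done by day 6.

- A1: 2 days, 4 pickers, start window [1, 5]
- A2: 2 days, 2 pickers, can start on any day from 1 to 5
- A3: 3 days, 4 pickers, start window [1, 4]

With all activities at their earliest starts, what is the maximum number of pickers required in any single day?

Early-start schedule: A1@1, A2@1, A3@1.
Load per day: day 1: 10, day 2: 10, day 3: 4, day 4: 0, day 5: 0, day 6: 0.
Peak is 10.

10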